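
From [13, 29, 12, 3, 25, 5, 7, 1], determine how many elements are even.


Check each element:
  13 is odd
  29 is odd
  12 is even
  3 is odd
  25 is odd
  5 is odd
  7 is odd
  1 is odd
Evens: [12]
Count of evens = 1
Final answer: 1


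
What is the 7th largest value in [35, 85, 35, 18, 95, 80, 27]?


Sort descending: [95, 85, 80, 35, 35, 27, 18]
The 7th element (1-indexed) is at index 6.
Value = 18
Final answer: 18


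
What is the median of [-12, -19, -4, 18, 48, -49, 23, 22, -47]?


First, sort the list: [-49, -47, -19, -12, -4, 18, 22, 23, 48]
The list has 9 elements (odd count).
The middle index is 4 (0-based), and the element there is -4.
Final answer: -4


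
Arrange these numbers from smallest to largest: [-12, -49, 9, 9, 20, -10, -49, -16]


Original list: [-12, -49, 9, 9, 20, -10, -49, -16]
Repeatedly take the smallest remaining element:
  Remaining [-12, -49, 9, 9, 20, -10, -49, -16] -> smallest is -49
  Remaining [-12, 9, 9, 20, -10, -49, -16] -> smallest is -49
  Remaining [-12, 9, 9, 20, -10, -16] -> smallest is -16
  Remaining [-12, 9, 9, 20, -10] -> smallest is -12
  Remaining [9, 9, 20, -10] -> smallest is -10
  Remaining [9, 9, 20] -> smallest is 9
  Remaining [9, 20] -> smallest is 9
  Remaining [20] -> smallest is 20
Collecting the picks in order gives the sorted list.
Final answer: [-49, -49, -16, -12, -10, 9, 9, 20]


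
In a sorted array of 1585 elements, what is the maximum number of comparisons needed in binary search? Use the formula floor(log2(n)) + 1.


Binary search halves the search space each step.
Maximum comparisons = floor(log2(1585)) + 1
log2(1585) = 10.6303
floor(log2(1585)) = 10, so 10 + 1 = 11
Final answer: 11


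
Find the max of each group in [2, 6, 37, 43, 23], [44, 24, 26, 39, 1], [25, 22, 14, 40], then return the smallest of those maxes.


Find max of each group:
  Group 1: [2, 6, 37, 43, 23] -> max = 43
  Group 2: [44, 24, 26, 39, 1] -> max = 44
  Group 3: [25, 22, 14, 40] -> max = 40
Maxes: [43, 44, 40]
Minimum of maxes = 40
Final answer: 40


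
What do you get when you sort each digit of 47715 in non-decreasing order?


The number 47715 has digits: 4, 7, 7, 1, 5
Sorted: 1, 4, 5, 7, 7
Joining the sorted digits gives the result.
Final answer: 14577


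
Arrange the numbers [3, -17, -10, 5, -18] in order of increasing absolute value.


Compute absolute values:
  |3| = 3
  |-17| = 17
  |-10| = 10
  |5| = 5
  |-18| = 18
Absolute values in increasing order: 3 < 5 < 10 < 17 < 18
Listing the original numbers in that order gives the answer.
Final answer: [3, 5, -10, -17, -18]


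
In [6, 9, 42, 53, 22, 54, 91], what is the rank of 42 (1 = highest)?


Sort descending: [91, 54, 53, 42, 22, 9, 6]
Find 42 in the sorted list.
42 is at position 4.
Final answer: 4


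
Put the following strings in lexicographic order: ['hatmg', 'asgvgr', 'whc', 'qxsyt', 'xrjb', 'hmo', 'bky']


Compare strings character by character (the first differing letter decides):
  'asgvgr' < 'bky' since 'a' < 'b' at position 1
  'bky' < 'hatmg' since 'b' < 'h' at position 1
  'hatmg' < 'hmo' since 'a' < 'm' at position 2
  'hmo' < 'qxsyt' since 'h' < 'q' at position 1
  'qxsyt' < 'whc' since 'q' < 'w' at position 1
  'whc' < 'xrjb' since 'w' < 'x' at position 1
Chaining these comparisons gives the alphabetical order.
Final answer: ['asgvgr', 'bky', 'hatmg', 'hmo', 'qxsyt', 'whc', 'xrjb']


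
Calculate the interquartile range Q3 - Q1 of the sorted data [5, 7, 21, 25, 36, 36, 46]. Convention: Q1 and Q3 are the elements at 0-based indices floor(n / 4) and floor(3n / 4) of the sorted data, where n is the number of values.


The data has n = 7 elements.
Q1 index = floor(7 / 4) = floor(1.75) = 1; Q3 index = floor(3 * 7 / 4) = floor(5.25) = 5
Q1 = element at index 1 = 7
Q3 = element at index 5 = 36
IQR = 36 - 7 = 29
Final answer: 29


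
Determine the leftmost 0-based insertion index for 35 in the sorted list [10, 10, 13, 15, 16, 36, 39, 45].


List is sorted: [10, 10, 13, 15, 16, 36, 39, 45]
We need the leftmost position where 35 can be inserted, i.e. the first index whose element is >= 35 (or the end of the list if none is).
Binary search with low=0, high=8 (0-based indices):
  low=0, high=8, mid=4: a[4]=16 < 35, so low = 5
  low=5, high=8, mid=6: a[6]=39 >= 35, so high = 6
  low=5, high=6, mid=5: a[5]=36 >= 35, so high = 5
Now low = high = 5, so the insertion index is 5.
Final answer: 5


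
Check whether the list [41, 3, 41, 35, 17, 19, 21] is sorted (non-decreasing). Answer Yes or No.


Check consecutive pairs:
  41 <= 3? False
  3 <= 41? True
  41 <= 35? False
  35 <= 17? False
  17 <= 19? True
  19 <= 21? True
3 consecutive pair(s) are out of order, so the list is not sorted.
Final answer: No


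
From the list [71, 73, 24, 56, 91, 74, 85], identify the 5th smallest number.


Sort ascending: [24, 56, 71, 73, 74, 85, 91]
The 5th element (1-indexed) is at index 4.
Value = 74
Final answer: 74


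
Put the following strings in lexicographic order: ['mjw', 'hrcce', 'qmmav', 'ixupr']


Compare strings character by character (the first differing letter decides):
  'hrcce' < 'ixupr' since 'h' < 'i' at position 1
  'ixupr' < 'mjw' since 'i' < 'm' at position 1
  'mjw' < 'qmmav' since 'm' < 'q' at position 1
Chaining these comparisons gives the alphabetical order.
Final answer: ['hrcce', 'ixupr', 'mjw', 'qmmav']


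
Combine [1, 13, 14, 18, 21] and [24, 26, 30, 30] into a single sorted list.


List A: [1, 13, 14, 18, 21]
List B: [24, 26, 30, 30]
Repeatedly compare the front elements and take the smaller:
  1 vs 24 -> take 1
  13 vs 24 -> take 13
  14 vs 24 -> take 14
  18 vs 24 -> take 18
  21 vs 24 -> take 21
  A is exhausted; append the rest of B: [24, 26, 30, 30]
Final answer: [1, 13, 14, 18, 21, 24, 26, 30, 30]


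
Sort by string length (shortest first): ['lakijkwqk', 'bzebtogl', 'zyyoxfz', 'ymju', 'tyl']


Compute lengths:
  'lakijkwqk' has length 9
  'bzebtogl' has length 8
  'zyyoxfz' has length 7
  'ymju' has length 4
  'tyl' has length 3
Lengths in increasing order: 3 < 4 < 7 < 8 < 9
Listing the words in that order gives the answer.
Final answer: ['tyl', 'ymju', 'zyyoxfz', 'bzebtogl', 'lakijkwqk']


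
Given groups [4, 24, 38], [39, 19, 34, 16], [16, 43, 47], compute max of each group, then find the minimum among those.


Find max of each group:
  Group 1: [4, 24, 38] -> max = 38
  Group 2: [39, 19, 34, 16] -> max = 39
  Group 3: [16, 43, 47] -> max = 47
Maxes: [38, 39, 47]
Minimum of maxes = 38
Final answer: 38


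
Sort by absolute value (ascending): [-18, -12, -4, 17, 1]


Compute absolute values:
  |-18| = 18
  |-12| = 12
  |-4| = 4
  |17| = 17
  |1| = 1
Absolute values in increasing order: 1 < 4 < 12 < 17 < 18
Listing the original numbers in that order gives the answer.
Final answer: [1, -4, -12, 17, -18]


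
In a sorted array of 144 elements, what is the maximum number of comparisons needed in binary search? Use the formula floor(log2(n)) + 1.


Binary search halves the search space each step.
Maximum comparisons = floor(log2(144)) + 1
log2(144) = 7.1699
floor(log2(144)) = 7, so 7 + 1 = 8
Final answer: 8


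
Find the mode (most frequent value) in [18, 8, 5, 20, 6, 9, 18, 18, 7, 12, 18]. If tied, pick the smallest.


Count the frequency of each value:
  5 appears 1 time(s)
  6 appears 1 time(s)
  7 appears 1 time(s)
  8 appears 1 time(s)
  9 appears 1 time(s)
  12 appears 1 time(s)
  18 appears 4 time(s)
  20 appears 1 time(s)
Maximum frequency is 4.
Only 18 reaches that frequency, so it is the mode.
Final answer: 18


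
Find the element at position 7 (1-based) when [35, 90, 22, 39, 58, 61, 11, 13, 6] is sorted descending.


Sort descending: [90, 61, 58, 39, 35, 22, 13, 11, 6]
The 7th element (1-indexed) is at index 6.
Value = 13
Final answer: 13


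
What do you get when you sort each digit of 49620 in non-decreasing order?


The number 49620 has digits: 4, 9, 6, 2, 0
Sorted: 0, 2, 4, 6, 9
Joining the sorted digits gives the result.
Final answer: 02469


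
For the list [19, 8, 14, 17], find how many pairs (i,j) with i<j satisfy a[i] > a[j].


For each element, count the later elements that are smaller than it:
  19 (index 0): smaller elements after it = [8, 14, 17] -> 3
  8 (index 1): smaller elements after it = [] -> 0
  14 (index 2): smaller elements after it = [] -> 0
Total inversions = 3 + 0 + 0 = 3
Final answer: 3


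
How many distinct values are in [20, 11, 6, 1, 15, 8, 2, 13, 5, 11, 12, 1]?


List all unique values:
Distinct values: [1, 2, 5, 6, 8, 11, 12, 13, 15, 20]
Count = 10
Final answer: 10


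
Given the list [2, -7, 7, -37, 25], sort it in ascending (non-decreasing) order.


Original list: [2, -7, 7, -37, 25]
Repeatedly take the smallest remaining element:
  Remaining [2, -7, 7, -37, 25] -> smallest is -37
  Remaining [2, -7, 7, 25] -> smallest is -7
  Remaining [2, 7, 25] -> smallest is 2
  Remaining [7, 25] -> smallest is 7
  Remaining [25] -> smallest is 25
Collecting the picks in order gives the sorted list.
Final answer: [-37, -7, 2, 7, 25]


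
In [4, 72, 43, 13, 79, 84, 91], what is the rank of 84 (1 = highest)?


Sort descending: [91, 84, 79, 72, 43, 13, 4]
Find 84 in the sorted list.
84 is at position 2.
Final answer: 2


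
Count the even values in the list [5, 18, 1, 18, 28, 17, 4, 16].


Check each element:
  5 is odd
  18 is even
  1 is odd
  18 is even
  28 is even
  17 is odd
  4 is even
  16 is even
Evens: [18, 18, 28, 4, 16]
Count of evens = 5
Final answer: 5


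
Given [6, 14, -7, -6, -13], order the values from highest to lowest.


Original list: [6, 14, -7, -6, -13]
Repeatedly take the largest remaining element:
  Remaining [6, 14, -7, -6, -13] -> largest is 14
  Remaining [6, -7, -6, -13] -> largest is 6
  Remaining [-7, -6, -13] -> largest is -6
  Remaining [-7, -13] -> largest is -7
  Remaining [-13] -> largest is -13
Collecting the picks in order gives the descending list.
Final answer: [14, 6, -6, -7, -13]


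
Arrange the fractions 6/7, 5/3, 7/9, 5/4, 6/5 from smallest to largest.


Convert to decimal for comparison:
  6/7 = 0.8571
  5/3 = 1.6667
  7/9 = 0.7778
  5/4 = 1.25
  6/5 = 1.2
Decimals in increasing order: 0.7778 < 0.8571 < 1.2 < 1.25 < 1.6667
Writing each back as its fraction gives the sorted order.
Final answer: 7/9, 6/7, 6/5, 5/4, 5/3


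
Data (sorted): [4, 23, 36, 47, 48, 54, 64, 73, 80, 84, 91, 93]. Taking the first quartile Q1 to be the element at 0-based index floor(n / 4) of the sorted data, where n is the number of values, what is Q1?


The list has n = 12 elements.
Q1 index = floor(12 / 4) = floor(3) = 3
Counting from index 0 in the sorted data, the element at index 3 is 47.
Final answer: 47


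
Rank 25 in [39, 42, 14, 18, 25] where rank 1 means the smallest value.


Sort ascending: [14, 18, 25, 39, 42]
Find 25 in the sorted list.
25 is at position 3 (1-indexed).
Final answer: 3


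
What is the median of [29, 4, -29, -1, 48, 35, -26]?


First, sort the list: [-29, -26, -1, 4, 29, 35, 48]
The list has 7 elements (odd count).
The middle index is 3 (0-based), and the element there is 4.
Final answer: 4


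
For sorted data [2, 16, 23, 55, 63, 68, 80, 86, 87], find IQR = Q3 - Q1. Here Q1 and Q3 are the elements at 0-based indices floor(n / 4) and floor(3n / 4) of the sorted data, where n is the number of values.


The data has n = 9 elements.
Q1 index = floor(9 / 4) = floor(2.25) = 2; Q3 index = floor(3 * 9 / 4) = floor(6.75) = 6
Q1 = element at index 2 = 23
Q3 = element at index 6 = 80
IQR = 80 - 23 = 57
Final answer: 57


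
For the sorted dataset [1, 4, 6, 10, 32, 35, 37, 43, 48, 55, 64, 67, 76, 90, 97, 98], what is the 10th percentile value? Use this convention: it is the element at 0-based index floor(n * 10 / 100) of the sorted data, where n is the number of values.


The dataset has n = 16 elements.
Index = floor(16 * 10 / 100) = floor(160 / 100) = floor(1.6) = 1
Counting from index 0 in the sorted data, the element at index 1 is 4.
Final answer: 4


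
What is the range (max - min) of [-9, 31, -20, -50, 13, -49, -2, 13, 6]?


Maximum value: 31
Minimum value: -50
Range = 31 - (-50) = 81
Final answer: 81


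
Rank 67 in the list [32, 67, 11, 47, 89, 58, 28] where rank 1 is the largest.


Sort descending: [89, 67, 58, 47, 32, 28, 11]
Find 67 in the sorted list.
67 is at position 2.
Final answer: 2


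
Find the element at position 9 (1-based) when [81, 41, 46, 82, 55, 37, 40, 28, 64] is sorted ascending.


Sort ascending: [28, 37, 40, 41, 46, 55, 64, 81, 82]
The 9th element (1-indexed) is at index 8.
Value = 82
Final answer: 82


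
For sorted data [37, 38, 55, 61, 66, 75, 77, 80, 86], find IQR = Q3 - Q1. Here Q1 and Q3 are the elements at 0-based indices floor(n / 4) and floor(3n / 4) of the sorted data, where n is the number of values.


The data has n = 9 elements.
Q1 index = floor(9 / 4) = floor(2.25) = 2; Q3 index = floor(3 * 9 / 4) = floor(6.75) = 6
Q1 = element at index 2 = 55
Q3 = element at index 6 = 77
IQR = 77 - 55 = 22
Final answer: 22


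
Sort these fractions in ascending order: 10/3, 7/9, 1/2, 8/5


Convert to decimal for comparison:
  10/3 = 3.3333
  7/9 = 0.7778
  1/2 = 0.5
  8/5 = 1.6
Decimals in increasing order: 0.5 < 0.7778 < 1.6 < 3.3333
Writing each back as its fraction gives the sorted order.
Final answer: 1/2, 7/9, 8/5, 10/3


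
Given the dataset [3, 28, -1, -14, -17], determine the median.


First, sort the list: [-17, -14, -1, 3, 28]
The list has 5 elements (odd count).
The middle index is 2 (0-based), and the element there is -1.
Final answer: -1


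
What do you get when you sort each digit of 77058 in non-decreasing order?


The number 77058 has digits: 7, 7, 0, 5, 8
Sorted: 0, 5, 7, 7, 8
Joining the sorted digits gives the result.
Final answer: 05778


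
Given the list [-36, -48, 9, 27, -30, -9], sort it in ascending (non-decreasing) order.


Original list: [-36, -48, 9, 27, -30, -9]
Repeatedly take the smallest remaining element:
  Remaining [-36, -48, 9, 27, -30, -9] -> smallest is -48
  Remaining [-36, 9, 27, -30, -9] -> smallest is -36
  Remaining [9, 27, -30, -9] -> smallest is -30
  Remaining [9, 27, -9] -> smallest is -9
  Remaining [9, 27] -> smallest is 9
  Remaining [27] -> smallest is 27
Collecting the picks in order gives the sorted list.
Final answer: [-48, -36, -30, -9, 9, 27]


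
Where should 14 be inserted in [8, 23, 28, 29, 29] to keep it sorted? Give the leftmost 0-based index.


List is sorted: [8, 23, 28, 29, 29]
We need the leftmost position where 14 can be inserted, i.e. the first index whose element is >= 14 (or the end of the list if none is).
Binary search with low=0, high=5 (0-based indices):
  low=0, high=5, mid=2: a[2]=28 >= 14, so high = 2
  low=0, high=2, mid=1: a[1]=23 >= 14, so high = 1
  low=0, high=1, mid=0: a[0]=8 < 14, so low = 1
Now low = high = 1, so the insertion index is 1.
Final answer: 1


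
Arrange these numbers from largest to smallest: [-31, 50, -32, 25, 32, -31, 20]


Original list: [-31, 50, -32, 25, 32, -31, 20]
Repeatedly take the largest remaining element:
  Remaining [-31, 50, -32, 25, 32, -31, 20] -> largest is 50
  Remaining [-31, -32, 25, 32, -31, 20] -> largest is 32
  Remaining [-31, -32, 25, -31, 20] -> largest is 25
  Remaining [-31, -32, -31, 20] -> largest is 20
  Remaining [-31, -32, -31] -> largest is -31
  Remaining [-32, -31] -> largest is -31
  Remaining [-32] -> largest is -32
Collecting the picks in order gives the descending list.
Final answer: [50, 32, 25, 20, -31, -31, -32]


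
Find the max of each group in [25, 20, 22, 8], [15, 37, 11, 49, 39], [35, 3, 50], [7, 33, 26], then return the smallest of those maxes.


Find max of each group:
  Group 1: [25, 20, 22, 8] -> max = 25
  Group 2: [15, 37, 11, 49, 39] -> max = 49
  Group 3: [35, 3, 50] -> max = 50
  Group 4: [7, 33, 26] -> max = 33
Maxes: [25, 49, 50, 33]
Minimum of maxes = 25
Final answer: 25


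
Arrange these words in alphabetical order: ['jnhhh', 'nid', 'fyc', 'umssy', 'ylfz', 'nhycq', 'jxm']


Compare strings character by character (the first differing letter decides):
  'fyc' < 'jnhhh' since 'f' < 'j' at position 1
  'jnhhh' < 'jxm' since 'n' < 'x' at position 2
  'jxm' < 'nhycq' since 'j' < 'n' at position 1
  'nhycq' < 'nid' since 'h' < 'i' at position 2
  'nid' < 'umssy' since 'n' < 'u' at position 1
  'umssy' < 'ylfz' since 'u' < 'y' at position 1
Chaining these comparisons gives the alphabetical order.
Final answer: ['fyc', 'jnhhh', 'jxm', 'nhycq', 'nid', 'umssy', 'ylfz']


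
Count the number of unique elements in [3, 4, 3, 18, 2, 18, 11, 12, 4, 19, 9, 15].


List all unique values:
Distinct values: [2, 3, 4, 9, 11, 12, 15, 18, 19]
Count = 9
Final answer: 9


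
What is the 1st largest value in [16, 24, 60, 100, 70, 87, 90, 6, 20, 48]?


Sort descending: [100, 90, 87, 70, 60, 48, 24, 20, 16, 6]
The 1st element (1-indexed) is at index 0.
Value = 100
Final answer: 100


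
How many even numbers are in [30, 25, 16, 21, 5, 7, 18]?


Check each element:
  30 is even
  25 is odd
  16 is even
  21 is odd
  5 is odd
  7 is odd
  18 is even
Evens: [30, 16, 18]
Count of evens = 3
Final answer: 3


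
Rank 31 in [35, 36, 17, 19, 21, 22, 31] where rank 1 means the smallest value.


Sort ascending: [17, 19, 21, 22, 31, 35, 36]
Find 31 in the sorted list.
31 is at position 5 (1-indexed).
Final answer: 5


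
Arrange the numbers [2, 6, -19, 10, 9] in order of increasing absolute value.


Compute absolute values:
  |2| = 2
  |6| = 6
  |-19| = 19
  |10| = 10
  |9| = 9
Absolute values in increasing order: 2 < 6 < 9 < 10 < 19
Listing the original numbers in that order gives the answer.
Final answer: [2, 6, 9, 10, -19]


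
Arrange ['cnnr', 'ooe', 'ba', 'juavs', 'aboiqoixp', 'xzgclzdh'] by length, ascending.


Compute lengths:
  'cnnr' has length 4
  'ooe' has length 3
  'ba' has length 2
  'juavs' has length 5
  'aboiqoixp' has length 9
  'xzgclzdh' has length 8
Lengths in increasing order: 2 < 3 < 4 < 5 < 8 < 9
Listing the words in that order gives the answer.
Final answer: ['ba', 'ooe', 'cnnr', 'juavs', 'xzgclzdh', 'aboiqoixp']


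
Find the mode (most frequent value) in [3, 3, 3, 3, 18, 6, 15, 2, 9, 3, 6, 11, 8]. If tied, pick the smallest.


Count the frequency of each value:
  2 appears 1 time(s)
  3 appears 5 time(s)
  6 appears 2 time(s)
  8 appears 1 time(s)
  9 appears 1 time(s)
  11 appears 1 time(s)
  15 appears 1 time(s)
  18 appears 1 time(s)
Maximum frequency is 5.
Only 3 reaches that frequency, so it is the mode.
Final answer: 3


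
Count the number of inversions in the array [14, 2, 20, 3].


For each element, count the later elements that are smaller than it:
  14 (index 0): smaller elements after it = [2, 3] -> 2
  2 (index 1): smaller elements after it = [] -> 0
  20 (index 2): smaller elements after it = [3] -> 1
Total inversions = 2 + 0 + 1 = 3
Final answer: 3


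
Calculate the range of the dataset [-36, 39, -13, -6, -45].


Maximum value: 39
Minimum value: -45
Range = 39 - (-45) = 84
Final answer: 84


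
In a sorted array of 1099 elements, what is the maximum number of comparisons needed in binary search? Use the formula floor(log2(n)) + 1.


Binary search halves the search space each step.
Maximum comparisons = floor(log2(1099)) + 1
log2(1099) = 10.102
floor(log2(1099)) = 10, so 10 + 1 = 11
Final answer: 11


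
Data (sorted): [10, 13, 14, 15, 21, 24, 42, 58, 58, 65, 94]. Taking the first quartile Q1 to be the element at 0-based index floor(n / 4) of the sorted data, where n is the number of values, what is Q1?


The list has n = 11 elements.
Q1 index = floor(11 / 4) = floor(2.75) = 2
Counting from index 0 in the sorted data, the element at index 2 is 14.
Final answer: 14


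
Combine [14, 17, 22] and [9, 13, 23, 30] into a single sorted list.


List A: [14, 17, 22]
List B: [9, 13, 23, 30]
Repeatedly compare the front elements and take the smaller:
  14 vs 9 -> take 9
  14 vs 13 -> take 13
  14 vs 23 -> take 14
  17 vs 23 -> take 17
  22 vs 23 -> take 22
  A is exhausted; append the rest of B: [23, 30]
Final answer: [9, 13, 14, 17, 22, 23, 30]


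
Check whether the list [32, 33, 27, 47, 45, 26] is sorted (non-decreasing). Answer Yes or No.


Check consecutive pairs:
  32 <= 33? True
  33 <= 27? False
  27 <= 47? True
  47 <= 45? False
  45 <= 26? False
3 consecutive pair(s) are out of order, so the list is not sorted.
Final answer: No


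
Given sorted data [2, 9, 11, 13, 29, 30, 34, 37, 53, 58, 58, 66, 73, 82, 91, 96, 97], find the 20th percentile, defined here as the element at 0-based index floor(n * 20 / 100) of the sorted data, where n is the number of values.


The dataset has n = 17 elements.
Index = floor(17 * 20 / 100) = floor(340 / 100) = floor(3.4) = 3
Counting from index 0 in the sorted data, the element at index 3 is 13.
Final answer: 13


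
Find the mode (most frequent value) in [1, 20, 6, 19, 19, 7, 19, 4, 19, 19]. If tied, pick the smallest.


Count the frequency of each value:
  1 appears 1 time(s)
  4 appears 1 time(s)
  6 appears 1 time(s)
  7 appears 1 time(s)
  19 appears 5 time(s)
  20 appears 1 time(s)
Maximum frequency is 5.
Only 19 reaches that frequency, so it is the mode.
Final answer: 19


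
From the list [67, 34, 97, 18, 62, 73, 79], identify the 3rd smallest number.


Sort ascending: [18, 34, 62, 67, 73, 79, 97]
The 3rd element (1-indexed) is at index 2.
Value = 62
Final answer: 62


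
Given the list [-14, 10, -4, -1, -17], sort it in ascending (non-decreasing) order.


Original list: [-14, 10, -4, -1, -17]
Repeatedly take the smallest remaining element:
  Remaining [-14, 10, -4, -1, -17] -> smallest is -17
  Remaining [-14, 10, -4, -1] -> smallest is -14
  Remaining [10, -4, -1] -> smallest is -4
  Remaining [10, -1] -> smallest is -1
  Remaining [10] -> smallest is 10
Collecting the picks in order gives the sorted list.
Final answer: [-17, -14, -4, -1, 10]


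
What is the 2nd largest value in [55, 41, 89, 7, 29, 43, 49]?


Sort descending: [89, 55, 49, 43, 41, 29, 7]
The 2nd element (1-indexed) is at index 1.
Value = 55
Final answer: 55


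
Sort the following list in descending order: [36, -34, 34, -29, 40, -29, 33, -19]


Original list: [36, -34, 34, -29, 40, -29, 33, -19]
Repeatedly take the largest remaining element:
  Remaining [36, -34, 34, -29, 40, -29, 33, -19] -> largest is 40
  Remaining [36, -34, 34, -29, -29, 33, -19] -> largest is 36
  Remaining [-34, 34, -29, -29, 33, -19] -> largest is 34
  Remaining [-34, -29, -29, 33, -19] -> largest is 33
  Remaining [-34, -29, -29, -19] -> largest is -19
  Remaining [-34, -29, -29] -> largest is -29
  Remaining [-34, -29] -> largest is -29
  Remaining [-34] -> largest is -34
Collecting the picks in order gives the descending list.
Final answer: [40, 36, 34, 33, -19, -29, -29, -34]


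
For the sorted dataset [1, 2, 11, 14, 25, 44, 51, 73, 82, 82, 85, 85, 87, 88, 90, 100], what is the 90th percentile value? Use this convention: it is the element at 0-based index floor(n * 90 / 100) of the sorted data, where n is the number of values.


The dataset has n = 16 elements.
Index = floor(16 * 90 / 100) = floor(1440 / 100) = floor(14.4) = 14
Counting from index 0 in the sorted data, the element at index 14 is 90.
Final answer: 90


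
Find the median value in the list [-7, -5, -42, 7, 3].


First, sort the list: [-42, -7, -5, 3, 7]
The list has 5 elements (odd count).
The middle index is 2 (0-based), and the element there is -5.
Final answer: -5


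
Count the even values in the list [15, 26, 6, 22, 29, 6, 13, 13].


Check each element:
  15 is odd
  26 is even
  6 is even
  22 is even
  29 is odd
  6 is even
  13 is odd
  13 is odd
Evens: [26, 6, 22, 6]
Count of evens = 4
Final answer: 4


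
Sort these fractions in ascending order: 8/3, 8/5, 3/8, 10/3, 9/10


Convert to decimal for comparison:
  8/3 = 2.6667
  8/5 = 1.6
  3/8 = 0.375
  10/3 = 3.3333
  9/10 = 0.9
Decimals in increasing order: 0.375 < 0.9 < 1.6 < 2.6667 < 3.3333
Writing each back as its fraction gives the sorted order.
Final answer: 3/8, 9/10, 8/5, 8/3, 10/3


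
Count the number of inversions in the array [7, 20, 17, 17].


For each element, count the later elements that are smaller than it:
  7 (index 0): smaller elements after it = [] -> 0
  20 (index 1): smaller elements after it = [17, 17] -> 2
  17 (index 2): smaller elements after it = [] -> 0
Total inversions = 0 + 2 + 0 = 2
Final answer: 2


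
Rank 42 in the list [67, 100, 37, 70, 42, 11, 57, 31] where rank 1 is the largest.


Sort descending: [100, 70, 67, 57, 42, 37, 31, 11]
Find 42 in the sorted list.
42 is at position 5.
Final answer: 5


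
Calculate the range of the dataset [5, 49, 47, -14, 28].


Maximum value: 49
Minimum value: -14
Range = 49 - (-14) = 63
Final answer: 63


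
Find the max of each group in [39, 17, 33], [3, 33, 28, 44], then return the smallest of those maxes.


Find max of each group:
  Group 1: [39, 17, 33] -> max = 39
  Group 2: [3, 33, 28, 44] -> max = 44
Maxes: [39, 44]
Minimum of maxes = 39
Final answer: 39


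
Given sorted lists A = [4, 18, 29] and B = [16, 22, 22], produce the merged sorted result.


List A: [4, 18, 29]
List B: [16, 22, 22]
Repeatedly compare the front elements and take the smaller:
  4 vs 16 -> take 4
  18 vs 16 -> take 16
  18 vs 22 -> take 18
  29 vs 22 -> take 22
  29 vs 22 -> take 22
  B is exhausted; append the rest of A: [29]
Final answer: [4, 16, 18, 22, 22, 29]


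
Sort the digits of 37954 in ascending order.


The number 37954 has digits: 3, 7, 9, 5, 4
Sorted: 3, 4, 5, 7, 9
Joining the sorted digits gives the result.
Final answer: 34579


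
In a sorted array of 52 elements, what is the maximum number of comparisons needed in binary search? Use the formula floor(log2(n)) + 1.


Binary search halves the search space each step.
Maximum comparisons = floor(log2(52)) + 1
log2(52) = 5.7004
floor(log2(52)) = 5, so 5 + 1 = 6
Final answer: 6


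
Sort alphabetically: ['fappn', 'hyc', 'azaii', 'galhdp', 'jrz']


Compare strings character by character (the first differing letter decides):
  'azaii' < 'fappn' since 'a' < 'f' at position 1
  'fappn' < 'galhdp' since 'f' < 'g' at position 1
  'galhdp' < 'hyc' since 'g' < 'h' at position 1
  'hyc' < 'jrz' since 'h' < 'j' at position 1
Chaining these comparisons gives the alphabetical order.
Final answer: ['azaii', 'fappn', 'galhdp', 'hyc', 'jrz']


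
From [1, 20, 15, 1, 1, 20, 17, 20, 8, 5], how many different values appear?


List all unique values:
Distinct values: [1, 5, 8, 15, 17, 20]
Count = 6
Final answer: 6


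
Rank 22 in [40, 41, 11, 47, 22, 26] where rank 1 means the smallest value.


Sort ascending: [11, 22, 26, 40, 41, 47]
Find 22 in the sorted list.
22 is at position 2 (1-indexed).
Final answer: 2


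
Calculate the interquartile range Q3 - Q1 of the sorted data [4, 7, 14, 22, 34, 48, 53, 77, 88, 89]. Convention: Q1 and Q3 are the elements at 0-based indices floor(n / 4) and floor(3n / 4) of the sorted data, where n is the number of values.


The data has n = 10 elements.
Q1 index = floor(10 / 4) = floor(2.5) = 2; Q3 index = floor(3 * 10 / 4) = floor(7.5) = 7
Q1 = element at index 2 = 14
Q3 = element at index 7 = 77
IQR = 77 - 14 = 63
Final answer: 63


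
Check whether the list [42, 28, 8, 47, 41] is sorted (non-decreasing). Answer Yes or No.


Check consecutive pairs:
  42 <= 28? False
  28 <= 8? False
  8 <= 47? True
  47 <= 41? False
3 consecutive pair(s) are out of order, so the list is not sorted.
Final answer: No


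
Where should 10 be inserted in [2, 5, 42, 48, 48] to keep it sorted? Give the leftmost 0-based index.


List is sorted: [2, 5, 42, 48, 48]
We need the leftmost position where 10 can be inserted, i.e. the first index whose element is >= 10 (or the end of the list if none is).
Binary search with low=0, high=5 (0-based indices):
  low=0, high=5, mid=2: a[2]=42 >= 10, so high = 2
  low=0, high=2, mid=1: a[1]=5 < 10, so low = 2
Now low = high = 2, so the insertion index is 2.
Final answer: 2


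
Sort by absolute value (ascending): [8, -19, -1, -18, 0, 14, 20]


Compute absolute values:
  |8| = 8
  |-19| = 19
  |-1| = 1
  |-18| = 18
  |0| = 0
  |14| = 14
  |20| = 20
Absolute values in increasing order: 0 < 1 < 8 < 14 < 18 < 19 < 20
Listing the original numbers in that order gives the answer.
Final answer: [0, -1, 8, 14, -18, -19, 20]


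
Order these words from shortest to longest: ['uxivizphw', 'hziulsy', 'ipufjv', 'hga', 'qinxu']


Compute lengths:
  'uxivizphw' has length 9
  'hziulsy' has length 7
  'ipufjv' has length 6
  'hga' has length 3
  'qinxu' has length 5
Lengths in increasing order: 3 < 5 < 6 < 7 < 9
Listing the words in that order gives the answer.
Final answer: ['hga', 'qinxu', 'ipufjv', 'hziulsy', 'uxivizphw']


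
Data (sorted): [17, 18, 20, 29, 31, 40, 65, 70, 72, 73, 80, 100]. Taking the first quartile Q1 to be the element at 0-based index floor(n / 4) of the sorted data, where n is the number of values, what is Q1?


The list has n = 12 elements.
Q1 index = floor(12 / 4) = floor(3) = 3
Counting from index 0 in the sorted data, the element at index 3 is 29.
Final answer: 29


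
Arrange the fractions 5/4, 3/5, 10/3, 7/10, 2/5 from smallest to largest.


Convert to decimal for comparison:
  5/4 = 1.25
  3/5 = 0.6
  10/3 = 3.3333
  7/10 = 0.7
  2/5 = 0.4
Decimals in increasing order: 0.4 < 0.6 < 0.7 < 1.25 < 3.3333
Writing each back as its fraction gives the sorted order.
Final answer: 2/5, 3/5, 7/10, 5/4, 10/3


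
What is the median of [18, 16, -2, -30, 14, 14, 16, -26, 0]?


First, sort the list: [-30, -26, -2, 0, 14, 14, 16, 16, 18]
The list has 9 elements (odd count).
The middle index is 4 (0-based), and the element there is 14.
Final answer: 14


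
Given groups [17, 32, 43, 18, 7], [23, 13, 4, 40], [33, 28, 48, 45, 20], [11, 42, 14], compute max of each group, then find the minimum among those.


Find max of each group:
  Group 1: [17, 32, 43, 18, 7] -> max = 43
  Group 2: [23, 13, 4, 40] -> max = 40
  Group 3: [33, 28, 48, 45, 20] -> max = 48
  Group 4: [11, 42, 14] -> max = 42
Maxes: [43, 40, 48, 42]
Minimum of maxes = 40
Final answer: 40


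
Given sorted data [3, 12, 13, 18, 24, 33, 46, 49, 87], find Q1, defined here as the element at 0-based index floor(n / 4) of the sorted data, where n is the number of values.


The list has n = 9 elements.
Q1 index = floor(9 / 4) = floor(2.25) = 2
Counting from index 0 in the sorted data, the element at index 2 is 13.
Final answer: 13


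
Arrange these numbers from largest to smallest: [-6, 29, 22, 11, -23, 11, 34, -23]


Original list: [-6, 29, 22, 11, -23, 11, 34, -23]
Repeatedly take the largest remaining element:
  Remaining [-6, 29, 22, 11, -23, 11, 34, -23] -> largest is 34
  Remaining [-6, 29, 22, 11, -23, 11, -23] -> largest is 29
  Remaining [-6, 22, 11, -23, 11, -23] -> largest is 22
  Remaining [-6, 11, -23, 11, -23] -> largest is 11
  Remaining [-6, -23, 11, -23] -> largest is 11
  Remaining [-6, -23, -23] -> largest is -6
  Remaining [-23, -23] -> largest is -23
  Remaining [-23] -> largest is -23
Collecting the picks in order gives the descending list.
Final answer: [34, 29, 22, 11, 11, -6, -23, -23]


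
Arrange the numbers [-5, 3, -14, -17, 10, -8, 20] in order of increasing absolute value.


Compute absolute values:
  |-5| = 5
  |3| = 3
  |-14| = 14
  |-17| = 17
  |10| = 10
  |-8| = 8
  |20| = 20
Absolute values in increasing order: 3 < 5 < 8 < 10 < 14 < 17 < 20
Listing the original numbers in that order gives the answer.
Final answer: [3, -5, -8, 10, -14, -17, 20]


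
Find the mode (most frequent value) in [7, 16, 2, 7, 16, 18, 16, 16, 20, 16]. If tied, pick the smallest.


Count the frequency of each value:
  2 appears 1 time(s)
  7 appears 2 time(s)
  16 appears 5 time(s)
  18 appears 1 time(s)
  20 appears 1 time(s)
Maximum frequency is 5.
Only 16 reaches that frequency, so it is the mode.
Final answer: 16


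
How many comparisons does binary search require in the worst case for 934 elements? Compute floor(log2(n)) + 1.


Binary search halves the search space each step.
Maximum comparisons = floor(log2(934)) + 1
log2(934) = 9.8673
floor(log2(934)) = 9, so 9 + 1 = 10
Final answer: 10


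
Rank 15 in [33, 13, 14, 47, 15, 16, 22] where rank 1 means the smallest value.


Sort ascending: [13, 14, 15, 16, 22, 33, 47]
Find 15 in the sorted list.
15 is at position 3 (1-indexed).
Final answer: 3


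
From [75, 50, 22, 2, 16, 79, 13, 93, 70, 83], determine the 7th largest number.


Sort descending: [93, 83, 79, 75, 70, 50, 22, 16, 13, 2]
The 7th element (1-indexed) is at index 6.
Value = 22
Final answer: 22


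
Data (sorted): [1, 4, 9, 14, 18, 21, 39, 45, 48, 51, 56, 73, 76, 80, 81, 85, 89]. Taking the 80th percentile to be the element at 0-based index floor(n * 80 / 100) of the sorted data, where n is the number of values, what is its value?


The dataset has n = 17 elements.
Index = floor(17 * 80 / 100) = floor(1360 / 100) = floor(13.6) = 13
Counting from index 0 in the sorted data, the element at index 13 is 80.
Final answer: 80


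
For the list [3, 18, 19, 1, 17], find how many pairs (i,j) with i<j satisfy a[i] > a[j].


For each element, count the later elements that are smaller than it:
  3 (index 0): smaller elements after it = [1] -> 1
  18 (index 1): smaller elements after it = [1, 17] -> 2
  19 (index 2): smaller elements after it = [1, 17] -> 2
  1 (index 3): smaller elements after it = [] -> 0
Total inversions = 1 + 2 + 2 + 0 = 5
Final answer: 5


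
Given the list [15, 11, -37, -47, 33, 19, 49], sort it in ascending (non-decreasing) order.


Original list: [15, 11, -37, -47, 33, 19, 49]
Repeatedly take the smallest remaining element:
  Remaining [15, 11, -37, -47, 33, 19, 49] -> smallest is -47
  Remaining [15, 11, -37, 33, 19, 49] -> smallest is -37
  Remaining [15, 11, 33, 19, 49] -> smallest is 11
  Remaining [15, 33, 19, 49] -> smallest is 15
  Remaining [33, 19, 49] -> smallest is 19
  Remaining [33, 49] -> smallest is 33
  Remaining [49] -> smallest is 49
Collecting the picks in order gives the sorted list.
Final answer: [-47, -37, 11, 15, 19, 33, 49]


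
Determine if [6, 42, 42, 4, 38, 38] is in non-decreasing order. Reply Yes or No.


Check consecutive pairs:
  6 <= 42? True
  42 <= 42? True
  42 <= 4? False
  4 <= 38? True
  38 <= 38? True
1 consecutive pair(s) are out of order, so the list is not sorted.
Final answer: No


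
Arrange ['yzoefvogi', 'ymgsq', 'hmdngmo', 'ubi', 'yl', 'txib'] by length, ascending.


Compute lengths:
  'yzoefvogi' has length 9
  'ymgsq' has length 5
  'hmdngmo' has length 7
  'ubi' has length 3
  'yl' has length 2
  'txib' has length 4
Lengths in increasing order: 2 < 3 < 4 < 5 < 7 < 9
Listing the words in that order gives the answer.
Final answer: ['yl', 'ubi', 'txib', 'ymgsq', 'hmdngmo', 'yzoefvogi']


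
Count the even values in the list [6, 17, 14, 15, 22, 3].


Check each element:
  6 is even
  17 is odd
  14 is even
  15 is odd
  22 is even
  3 is odd
Evens: [6, 14, 22]
Count of evens = 3
Final answer: 3


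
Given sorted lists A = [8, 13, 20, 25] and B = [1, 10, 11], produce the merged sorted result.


List A: [8, 13, 20, 25]
List B: [1, 10, 11]
Repeatedly compare the front elements and take the smaller:
  8 vs 1 -> take 1
  8 vs 10 -> take 8
  13 vs 10 -> take 10
  13 vs 11 -> take 11
  B is exhausted; append the rest of A: [13, 20, 25]
Final answer: [1, 8, 10, 11, 13, 20, 25]


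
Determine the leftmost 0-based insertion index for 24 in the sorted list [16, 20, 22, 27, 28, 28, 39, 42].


List is sorted: [16, 20, 22, 27, 28, 28, 39, 42]
We need the leftmost position where 24 can be inserted, i.e. the first index whose element is >= 24 (or the end of the list if none is).
Binary search with low=0, high=8 (0-based indices):
  low=0, high=8, mid=4: a[4]=28 >= 24, so high = 4
  low=0, high=4, mid=2: a[2]=22 < 24, so low = 3
  low=3, high=4, mid=3: a[3]=27 >= 24, so high = 3
Now low = high = 3, so the insertion index is 3.
Final answer: 3


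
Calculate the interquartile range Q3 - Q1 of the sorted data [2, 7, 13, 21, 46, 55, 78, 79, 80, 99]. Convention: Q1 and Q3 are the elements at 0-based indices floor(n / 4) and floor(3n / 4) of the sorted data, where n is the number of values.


The data has n = 10 elements.
Q1 index = floor(10 / 4) = floor(2.5) = 2; Q3 index = floor(3 * 10 / 4) = floor(7.5) = 7
Q1 = element at index 2 = 13
Q3 = element at index 7 = 79
IQR = 79 - 13 = 66
Final answer: 66


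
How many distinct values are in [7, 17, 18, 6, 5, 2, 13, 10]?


List all unique values:
Distinct values: [2, 5, 6, 7, 10, 13, 17, 18]
Count = 8
Final answer: 8


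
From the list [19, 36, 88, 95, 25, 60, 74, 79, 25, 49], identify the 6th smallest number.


Sort ascending: [19, 25, 25, 36, 49, 60, 74, 79, 88, 95]
The 6th element (1-indexed) is at index 5.
Value = 60
Final answer: 60


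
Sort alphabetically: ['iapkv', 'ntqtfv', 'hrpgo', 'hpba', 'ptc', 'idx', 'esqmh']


Compare strings character by character (the first differing letter decides):
  'esqmh' < 'hpba' since 'e' < 'h' at position 1
  'hpba' < 'hrpgo' since 'p' < 'r' at position 2
  'hrpgo' < 'iapkv' since 'h' < 'i' at position 1
  'iapkv' < 'idx' since 'a' < 'd' at position 2
  'idx' < 'ntqtfv' since 'i' < 'n' at position 1
  'ntqtfv' < 'ptc' since 'n' < 'p' at position 1
Chaining these comparisons gives the alphabetical order.
Final answer: ['esqmh', 'hpba', 'hrpgo', 'iapkv', 'idx', 'ntqtfv', 'ptc']


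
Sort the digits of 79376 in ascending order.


The number 79376 has digits: 7, 9, 3, 7, 6
Sorted: 3, 6, 7, 7, 9
Joining the sorted digits gives the result.
Final answer: 36779


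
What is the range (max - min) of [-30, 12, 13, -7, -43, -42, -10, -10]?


Maximum value: 13
Minimum value: -43
Range = 13 - (-43) = 56
Final answer: 56


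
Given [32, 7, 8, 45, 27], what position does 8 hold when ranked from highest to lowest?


Sort descending: [45, 32, 27, 8, 7]
Find 8 in the sorted list.
8 is at position 4.
Final answer: 4


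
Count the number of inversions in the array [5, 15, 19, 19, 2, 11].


For each element, count the later elements that are smaller than it:
  5 (index 0): smaller elements after it = [2] -> 1
  15 (index 1): smaller elements after it = [2, 11] -> 2
  19 (index 2): smaller elements after it = [2, 11] -> 2
  19 (index 3): smaller elements after it = [2, 11] -> 2
  2 (index 4): smaller elements after it = [] -> 0
Total inversions = 1 + 2 + 2 + 2 + 0 = 7
Final answer: 7


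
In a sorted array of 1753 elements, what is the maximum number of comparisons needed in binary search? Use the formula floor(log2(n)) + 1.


Binary search halves the search space each step.
Maximum comparisons = floor(log2(1753)) + 1
log2(1753) = 10.7756
floor(log2(1753)) = 10, so 10 + 1 = 11
Final answer: 11


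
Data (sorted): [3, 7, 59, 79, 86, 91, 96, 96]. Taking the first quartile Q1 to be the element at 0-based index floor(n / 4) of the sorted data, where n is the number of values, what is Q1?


The list has n = 8 elements.
Q1 index = floor(8 / 4) = floor(2) = 2
Counting from index 0 in the sorted data, the element at index 2 is 59.
Final answer: 59


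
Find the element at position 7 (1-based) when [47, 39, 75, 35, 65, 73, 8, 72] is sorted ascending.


Sort ascending: [8, 35, 39, 47, 65, 72, 73, 75]
The 7th element (1-indexed) is at index 6.
Value = 73
Final answer: 73


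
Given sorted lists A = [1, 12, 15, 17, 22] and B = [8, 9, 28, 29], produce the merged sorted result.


List A: [1, 12, 15, 17, 22]
List B: [8, 9, 28, 29]
Repeatedly compare the front elements and take the smaller:
  1 vs 8 -> take 1
  12 vs 8 -> take 8
  12 vs 9 -> take 9
  12 vs 28 -> take 12
  15 vs 28 -> take 15
  17 vs 28 -> take 17
  22 vs 28 -> take 22
  A is exhausted; append the rest of B: [28, 29]
Final answer: [1, 8, 9, 12, 15, 17, 22, 28, 29]
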